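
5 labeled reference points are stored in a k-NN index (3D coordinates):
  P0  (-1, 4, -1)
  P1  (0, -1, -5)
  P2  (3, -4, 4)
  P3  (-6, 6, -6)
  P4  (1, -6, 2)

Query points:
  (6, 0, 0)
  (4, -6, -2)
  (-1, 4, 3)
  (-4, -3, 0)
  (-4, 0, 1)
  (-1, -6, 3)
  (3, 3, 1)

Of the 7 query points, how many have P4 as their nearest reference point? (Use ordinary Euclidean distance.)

(6, 0, 0) — d² to each: P0:66, P1:62, P2:41, P3:216, P4:65 → nearest is P2
(4, -6, -2) — d² to each: P0:126, P1:50, P2:41, P3:260, P4:25 → nearest is P4
(-1, 4, 3) — d² to each: P0:16, P1:90, P2:81, P3:110, P4:105 → nearest is P0
(-4, -3, 0) — d² to each: P0:59, P1:45, P2:66, P3:121, P4:38 → nearest is P4
(-4, 0, 1) — d² to each: P0:29, P1:53, P2:74, P3:89, P4:62 → nearest is P0
(-1, -6, 3) — d² to each: P0:116, P1:90, P2:21, P3:250, P4:5 → nearest is P4
(3, 3, 1) — d² to each: P0:21, P1:61, P2:58, P3:139, P4:86 → nearest is P0
3 of the 7 points have P4 as nearest.

3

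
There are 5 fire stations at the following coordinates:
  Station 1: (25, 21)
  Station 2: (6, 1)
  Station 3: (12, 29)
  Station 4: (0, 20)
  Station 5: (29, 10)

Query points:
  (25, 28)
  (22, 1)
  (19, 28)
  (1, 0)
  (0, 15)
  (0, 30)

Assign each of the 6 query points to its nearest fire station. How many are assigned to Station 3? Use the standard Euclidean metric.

1

(25, 28) — d² to each: Station 1:49, Station 2:1090, Station 3:170, Station 4:689, Station 5:340 → nearest is Station 1
(22, 1) — d² to each: Station 1:409, Station 2:256, Station 3:884, Station 4:845, Station 5:130 → nearest is Station 5
(19, 28) — d² to each: Station 1:85, Station 2:898, Station 3:50, Station 4:425, Station 5:424 → nearest is Station 3
(1, 0) — d² to each: Station 1:1017, Station 2:26, Station 3:962, Station 4:401, Station 5:884 → nearest is Station 2
(0, 15) — d² to each: Station 1:661, Station 2:232, Station 3:340, Station 4:25, Station 5:866 → nearest is Station 4
(0, 30) — d² to each: Station 1:706, Station 2:877, Station 3:145, Station 4:100, Station 5:1241 → nearest is Station 4
1 of the 6 points has Station 3 as nearest.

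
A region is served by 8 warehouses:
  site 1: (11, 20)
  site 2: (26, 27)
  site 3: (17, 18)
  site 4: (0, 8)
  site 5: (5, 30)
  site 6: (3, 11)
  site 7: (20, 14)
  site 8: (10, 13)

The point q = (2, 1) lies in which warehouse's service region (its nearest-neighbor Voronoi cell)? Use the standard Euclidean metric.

site 4

Since √ is increasing, it suffices to compare squared distances:
d²(q, site 1) = 81 + 361 = 442
d²(q, site 2) = 576 + 676 = 1252
d²(q, site 3) = 225 + 289 = 514
d²(q, site 4) = 4 + 49 = 53
d²(q, site 5) = 9 + 841 = 850
d²(q, site 6) = 1 + 100 = 101
d²(q, site 7) = 324 + 169 = 493
d²(q, site 8) = 64 + 144 = 208
site 4 is nearest.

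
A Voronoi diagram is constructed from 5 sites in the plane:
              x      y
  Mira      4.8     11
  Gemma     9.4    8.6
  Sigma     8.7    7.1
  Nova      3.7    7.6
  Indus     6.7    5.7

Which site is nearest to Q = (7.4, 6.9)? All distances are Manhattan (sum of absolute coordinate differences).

d(Q, Mira) = 2.6 + 4.1 = 6.7
d(Q, Gemma) = 2 + 1.7 = 3.7
d(Q, Sigma) = 1.3 + 0.2 = 1.5
d(Q, Nova) = 3.7 + 0.7 = 4.4
d(Q, Indus) = 0.7 + 1.2 = 1.9
The smallest is to Sigma, so Q lies in the Voronoi region of Sigma.

Sigma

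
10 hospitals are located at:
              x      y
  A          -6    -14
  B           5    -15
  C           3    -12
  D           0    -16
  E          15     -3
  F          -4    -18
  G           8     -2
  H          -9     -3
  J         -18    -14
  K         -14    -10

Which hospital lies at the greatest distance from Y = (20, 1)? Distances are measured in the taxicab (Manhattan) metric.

J

d(Y,A) = 26 + 15 = 41
d(Y,B) = 15 + 16 = 31
d(Y,C) = 17 + 13 = 30
d(Y,D) = 20 + 17 = 37
d(Y,E) = 5 + 4 = 9
d(Y,F) = 24 + 19 = 43
d(Y,G) = 12 + 3 = 15
d(Y,H) = 29 + 4 = 33
d(Y,J) = 38 + 15 = 53
d(Y,K) = 34 + 11 = 45
The largest is to J.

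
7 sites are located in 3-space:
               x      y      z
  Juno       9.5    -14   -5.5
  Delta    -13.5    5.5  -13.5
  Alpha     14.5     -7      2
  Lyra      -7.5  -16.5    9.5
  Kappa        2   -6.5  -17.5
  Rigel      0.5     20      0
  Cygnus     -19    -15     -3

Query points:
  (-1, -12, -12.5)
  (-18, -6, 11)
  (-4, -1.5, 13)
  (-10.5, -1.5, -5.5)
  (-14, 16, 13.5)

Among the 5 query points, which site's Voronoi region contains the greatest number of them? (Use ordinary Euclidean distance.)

Lyra

(-1, -12, -12.5) — d² to each: Juno:163.25, Delta:463.5, Alpha:475.5, Lyra:546.5, Kappa:64.25, Rigel:1182.5, Cygnus:423.25 → nearest is Kappa
(-18, -6, 11) — d² to each: Juno:1092.5, Delta:752.75, Alpha:1138.25, Lyra:222.75, Kappa:1212.5, Rigel:1139.25, Cygnus:278 → nearest is Lyra
(-4, -1.5, 13) — d² to each: Juno:680.75, Delta:841.5, Alpha:493.5, Lyra:249.5, Kappa:991.25, Rigel:651.5, Cygnus:663.25 → nearest is Lyra
(-10.5, -1.5, -5.5) — d² to each: Juno:556.25, Delta:122, Alpha:711.5, Lyra:459, Kappa:325.25, Rigel:613.5, Cygnus:260.75 → nearest is Delta
(-14, 16, 13.5) — d² to each: Juno:1813.25, Delta:839.5, Alpha:1473.5, Lyra:1114.5, Kappa:1723.25, Rigel:408.5, Cygnus:1258.25 → nearest is Rigel
Tally — Delta:1, Lyra:2, Kappa:1, Rigel:1. Lyra captures the most (2).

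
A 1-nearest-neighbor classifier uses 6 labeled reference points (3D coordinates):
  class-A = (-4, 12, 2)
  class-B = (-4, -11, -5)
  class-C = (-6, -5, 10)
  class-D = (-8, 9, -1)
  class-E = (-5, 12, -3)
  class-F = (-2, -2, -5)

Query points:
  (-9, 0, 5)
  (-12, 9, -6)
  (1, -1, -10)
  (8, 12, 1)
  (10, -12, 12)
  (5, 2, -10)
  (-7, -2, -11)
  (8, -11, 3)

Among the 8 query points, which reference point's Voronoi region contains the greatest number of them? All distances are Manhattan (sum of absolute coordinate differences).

(-9, 0, 5) — d to each: class-A:20, class-B:26, class-C:13, class-D:16, class-E:24, class-F:19 → nearest is class-C
(-12, 9, -6) — d to each: class-A:19, class-B:29, class-C:36, class-D:9, class-E:13, class-F:22 → nearest is class-D
(1, -1, -10) — d to each: class-A:30, class-B:20, class-C:31, class-D:28, class-E:26, class-F:9 → nearest is class-F
(8, 12, 1) — d to each: class-A:13, class-B:41, class-C:40, class-D:21, class-E:17, class-F:30 → nearest is class-A
(10, -12, 12) — d to each: class-A:48, class-B:32, class-C:25, class-D:52, class-E:54, class-F:39 → nearest is class-C
(5, 2, -10) — d to each: class-A:31, class-B:27, class-C:38, class-D:29, class-E:27, class-F:16 → nearest is class-F
(-7, -2, -11) — d to each: class-A:30, class-B:18, class-C:25, class-D:22, class-E:24, class-F:11 → nearest is class-F
(8, -11, 3) — d to each: class-A:36, class-B:20, class-C:27, class-D:40, class-E:42, class-F:27 → nearest is class-B
Tally — class-A:1, class-B:1, class-C:2, class-D:1, class-F:3. class-F captures the most (3).

class-F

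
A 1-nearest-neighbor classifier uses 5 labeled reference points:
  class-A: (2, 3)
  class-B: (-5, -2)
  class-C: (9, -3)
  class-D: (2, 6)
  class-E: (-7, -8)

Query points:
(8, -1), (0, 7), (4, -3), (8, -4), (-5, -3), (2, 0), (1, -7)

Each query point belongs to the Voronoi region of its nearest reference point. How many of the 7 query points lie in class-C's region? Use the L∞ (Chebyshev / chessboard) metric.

(8, -1) — d to each: class-A:6, class-B:13, class-C:2, class-D:7, class-E:15 → nearest is class-C
(0, 7) — d to each: class-A:4, class-B:9, class-C:10, class-D:2, class-E:15 → nearest is class-D
(4, -3) — d to each: class-A:6, class-B:9, class-C:5, class-D:9, class-E:11 → nearest is class-C
(8, -4) — d to each: class-A:7, class-B:13, class-C:1, class-D:10, class-E:15 → nearest is class-C
(-5, -3) — d to each: class-A:7, class-B:1, class-C:14, class-D:9, class-E:5 → nearest is class-B
(2, 0) — d to each: class-A:3, class-B:7, class-C:7, class-D:6, class-E:9 → nearest is class-A
(1, -7) — d to each: class-A:10, class-B:6, class-C:8, class-D:13, class-E:8 → nearest is class-B
3 of the 7 points have class-C as nearest.

3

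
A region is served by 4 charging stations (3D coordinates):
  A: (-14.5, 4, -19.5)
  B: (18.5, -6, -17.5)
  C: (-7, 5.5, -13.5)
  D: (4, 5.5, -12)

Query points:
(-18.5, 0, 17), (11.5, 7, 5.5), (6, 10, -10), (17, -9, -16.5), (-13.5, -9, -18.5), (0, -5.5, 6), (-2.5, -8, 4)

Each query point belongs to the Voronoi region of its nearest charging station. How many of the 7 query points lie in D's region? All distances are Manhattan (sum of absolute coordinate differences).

(-18.5, 0, 17) — d to each: A:44.5, B:77.5, C:47.5, D:57 → nearest is A
(11.5, 7, 5.5) — d to each: A:54, B:43, C:39, D:26.5 → nearest is D
(6, 10, -10) — d to each: A:36, B:36, C:21, D:8.5 → nearest is D
(17, -9, -16.5) — d to each: A:47.5, B:5.5, C:41.5, D:32 → nearest is B
(-13.5, -9, -18.5) — d to each: A:15, B:36, C:26, D:38.5 → nearest is A
(0, -5.5, 6) — d to each: A:49.5, B:42.5, C:37.5, D:33 → nearest is D
(-2.5, -8, 4) — d to each: A:47.5, B:44.5, C:35.5, D:36 → nearest is C
3 of the 7 points have D as nearest.

3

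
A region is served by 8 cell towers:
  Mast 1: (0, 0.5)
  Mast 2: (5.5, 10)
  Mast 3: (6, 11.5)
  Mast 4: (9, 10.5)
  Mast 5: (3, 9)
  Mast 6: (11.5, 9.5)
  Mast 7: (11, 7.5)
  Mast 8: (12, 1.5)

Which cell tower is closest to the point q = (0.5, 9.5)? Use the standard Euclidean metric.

Squared Euclidean distances:
d²(q, Mast 1) = (0.5−0)² + (9.5−0.5)² = 0.25 + 81 = 81.25
d²(q, Mast 2) = (0.5−5.5)² + (9.5−10)² = 25 + 0.25 = 25.25
d²(q, Mast 3) = (0.5−6)² + (9.5−11.5)² = 30.25 + 4 = 34.25
d²(q, Mast 4) = (0.5−9)² + (9.5−10.5)² = 72.25 + 1 = 73.25
d²(q, Mast 5) = (0.5−3)² + (9.5−9)² = 6.25 + 0.25 = 6.5
d²(q, Mast 6) = (0.5−11.5)² + (9.5−9.5)² = 121 + 0 = 121
d²(q, Mast 7) = (0.5−11)² + (9.5−7.5)² = 110.25 + 4 = 114.25
d²(q, Mast 8) = (0.5−12)² + (9.5−1.5)² = 132.25 + 64 = 196.25
Minimum is at Mast 5.

Mast 5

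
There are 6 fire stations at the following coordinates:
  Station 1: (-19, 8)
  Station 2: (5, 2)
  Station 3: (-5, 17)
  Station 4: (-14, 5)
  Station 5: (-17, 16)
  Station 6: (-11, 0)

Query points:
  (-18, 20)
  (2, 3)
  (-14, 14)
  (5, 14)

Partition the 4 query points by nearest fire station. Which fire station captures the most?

(-18, 20) — d² to each: Station 1:145, Station 2:853, Station 3:178, Station 4:241, Station 5:17, Station 6:449 → nearest is Station 5
(2, 3) — d² to each: Station 1:466, Station 2:10, Station 3:245, Station 4:260, Station 5:530, Station 6:178 → nearest is Station 2
(-14, 14) — d² to each: Station 1:61, Station 2:505, Station 3:90, Station 4:81, Station 5:13, Station 6:205 → nearest is Station 5
(5, 14) — d² to each: Station 1:612, Station 2:144, Station 3:109, Station 4:442, Station 5:488, Station 6:452 → nearest is Station 3
Tally — Station 2:1, Station 3:1, Station 5:2. Station 5 captures the most (2).

Station 5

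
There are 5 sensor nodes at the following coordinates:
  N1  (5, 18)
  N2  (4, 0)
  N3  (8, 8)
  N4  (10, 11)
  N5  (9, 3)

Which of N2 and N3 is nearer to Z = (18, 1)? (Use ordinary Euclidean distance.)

Compare squared distances:
|ZN2|² = (18−4)² + (1−0)² = 196 + 1 = 197
|ZN3|² = (18−8)² + (1−8)² = 100 + 49 = 149
197 > 149, so N3 is closer.

N3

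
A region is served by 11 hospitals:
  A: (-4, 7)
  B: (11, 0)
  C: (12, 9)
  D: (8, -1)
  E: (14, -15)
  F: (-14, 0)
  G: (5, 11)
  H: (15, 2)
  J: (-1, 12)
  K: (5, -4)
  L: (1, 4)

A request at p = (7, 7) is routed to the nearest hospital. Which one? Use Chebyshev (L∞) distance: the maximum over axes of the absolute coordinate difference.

d(p,A) = max(11, 0) = 11
d(p,B) = max(4, 7) = 7
d(p,C) = max(5, 2) = 5
d(p,D) = max(1, 8) = 8
d(p,E) = max(7, 22) = 22
d(p,F) = max(21, 7) = 21
d(p,G) = max(2, 4) = 4
d(p,H) = max(8, 5) = 8
d(p,J) = max(8, 5) = 8
d(p,K) = max(2, 11) = 11
d(p,L) = max(6, 3) = 6
Minimum is at G.

G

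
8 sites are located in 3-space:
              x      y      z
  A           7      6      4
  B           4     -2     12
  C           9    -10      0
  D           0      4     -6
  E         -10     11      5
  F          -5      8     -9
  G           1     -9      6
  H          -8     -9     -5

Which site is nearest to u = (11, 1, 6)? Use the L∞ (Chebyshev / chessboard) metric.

A

d(u,A) = max(4, 5, 2) = 5
d(u,B) = max(7, 3, 6) = 7
d(u,C) = max(2, 11, 6) = 11
d(u,D) = max(11, 3, 12) = 12
d(u,E) = max(21, 10, 1) = 21
d(u,F) = max(16, 7, 15) = 16
d(u,G) = max(10, 10, 0) = 10
d(u,H) = max(19, 10, 11) = 19
Minimum is at A.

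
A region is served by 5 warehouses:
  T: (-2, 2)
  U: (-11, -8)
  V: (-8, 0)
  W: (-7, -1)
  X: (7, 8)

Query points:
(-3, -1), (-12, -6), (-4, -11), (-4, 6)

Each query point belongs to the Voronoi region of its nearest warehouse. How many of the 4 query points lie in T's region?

2

(-3, -1) — d² to each: T:10, U:113, V:26, W:16, X:181 → nearest is T
(-12, -6) — d² to each: T:164, U:5, V:52, W:50, X:557 → nearest is U
(-4, -11) — d² to each: T:173, U:58, V:137, W:109, X:482 → nearest is U
(-4, 6) — d² to each: T:20, U:245, V:52, W:58, X:125 → nearest is T
2 of the 4 points have T as nearest.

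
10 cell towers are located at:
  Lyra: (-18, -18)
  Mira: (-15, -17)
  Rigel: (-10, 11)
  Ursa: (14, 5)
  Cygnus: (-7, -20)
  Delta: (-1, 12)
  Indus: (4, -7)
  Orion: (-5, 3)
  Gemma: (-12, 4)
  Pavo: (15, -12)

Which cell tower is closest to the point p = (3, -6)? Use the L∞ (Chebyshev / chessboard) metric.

Indus

d(p, Lyra) = max(21, 12) = 21
d(p, Mira) = max(18, 11) = 18
d(p, Rigel) = max(13, 17) = 17
d(p, Ursa) = max(11, 11) = 11
d(p, Cygnus) = max(10, 14) = 14
d(p, Delta) = max(4, 18) = 18
d(p, Indus) = max(1, 1) = 1
d(p, Orion) = max(8, 9) = 9
d(p, Gemma) = max(15, 10) = 15
d(p, Pavo) = max(12, 6) = 12
The smallest is to Indus, so p lies in the Voronoi region of Indus.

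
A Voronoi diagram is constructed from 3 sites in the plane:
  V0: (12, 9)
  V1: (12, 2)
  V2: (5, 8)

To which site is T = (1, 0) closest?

V2

Compare squared distances (the ordering matches that of the actual distances):
|TV0|² = (1−12)² + (0−9)² = 121 + 81 = 202
|TV1|² = (1−12)² + (0−2)² = 121 + 4 = 125
|TV2|² = (1−5)² + (0−8)² = 16 + 64 = 80
Minimum is at V2.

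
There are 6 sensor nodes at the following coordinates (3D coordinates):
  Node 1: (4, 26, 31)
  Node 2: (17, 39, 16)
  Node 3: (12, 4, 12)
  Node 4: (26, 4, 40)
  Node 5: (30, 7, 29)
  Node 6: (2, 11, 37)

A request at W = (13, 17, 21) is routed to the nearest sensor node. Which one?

Node 3

Compare squared distances (the ordering matches that of the actual distances):
d²(W, Node 1) = (13−4)² + (17−26)² + (21−31)² = 81 + 81 + 100 = 262
d²(W, Node 2) = (13−17)² + (17−39)² + (21−16)² = 16 + 484 + 25 = 525
d²(W, Node 3) = (13−12)² + (17−4)² + (21−12)² = 1 + 169 + 81 = 251
d²(W, Node 4) = (13−26)² + (17−4)² + (21−40)² = 169 + 169 + 361 = 699
d²(W, Node 5) = (13−30)² + (17−7)² + (21−29)² = 289 + 100 + 64 = 453
d²(W, Node 6) = (13−2)² + (17−11)² + (21−37)² = 121 + 36 + 256 = 413
The smallest is to Node 3, so W lies in the Voronoi region of Node 3.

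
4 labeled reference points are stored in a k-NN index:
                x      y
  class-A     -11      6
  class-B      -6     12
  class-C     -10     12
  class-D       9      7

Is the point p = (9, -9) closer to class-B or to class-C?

class-B

Compare squared distances:
d²(p, class-B) = (9−(-6))² + (-9−12)² = 225 + 441 = 666
d²(p, class-C) = (9−(-10))² + (-9−12)² = 361 + 441 = 802
666 < 802, so class-B is closer.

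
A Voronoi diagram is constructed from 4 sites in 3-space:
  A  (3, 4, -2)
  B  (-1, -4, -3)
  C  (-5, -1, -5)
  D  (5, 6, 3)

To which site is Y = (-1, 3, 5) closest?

D

Since √ is increasing, it suffices to compare squared distances:
|YA|² = 16 + 1 + 49 = 66
|YB|² = 0 + 49 + 64 = 113
|YC|² = 16 + 16 + 100 = 132
|YD|² = 36 + 9 + 4 = 49
The smallest is to D, so Y lies in the Voronoi region of D.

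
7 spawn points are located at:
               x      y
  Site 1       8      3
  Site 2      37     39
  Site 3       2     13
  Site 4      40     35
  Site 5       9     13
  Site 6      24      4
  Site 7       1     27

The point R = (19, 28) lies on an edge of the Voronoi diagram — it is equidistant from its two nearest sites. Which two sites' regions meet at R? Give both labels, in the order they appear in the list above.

Site 5 and Site 7

Squared distances from R to each site:
d²(R, Site 1) = (19−8)² + (28−3)² = 121 + 625 = 746
d²(R, Site 2) = (19−37)² + (28−39)² = 324 + 121 = 445
d²(R, Site 3) = (19−2)² + (28−13)² = 289 + 225 = 514
d²(R, Site 4) = (19−40)² + (28−35)² = 441 + 49 = 490
d²(R, Site 5) = (19−9)² + (28−13)² = 100 + 225 = 325
d²(R, Site 6) = (19−24)² + (28−4)² = 25 + 576 = 601
d²(R, Site 7) = (19−1)² + (28−27)² = 324 + 1 = 325
R is equidistant from Site 5 and Site 7 (both at squared distance 325), and every other site is strictly farther — so R lies on the Site 5–Site 7 Voronoi edge.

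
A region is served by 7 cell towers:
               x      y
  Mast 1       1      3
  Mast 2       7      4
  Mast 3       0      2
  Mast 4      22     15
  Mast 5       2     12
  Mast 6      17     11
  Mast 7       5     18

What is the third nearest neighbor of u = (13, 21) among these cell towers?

Mast 4

Compare squared distances (the ordering matches that of the actual distances):
d²(u, Mast 1) = (13−1)² + (21−3)² = 144 + 324 = 468
d²(u, Mast 2) = (13−7)² + (21−4)² = 36 + 289 = 325
d²(u, Mast 3) = (13−0)² + (21−2)² = 169 + 361 = 530
d²(u, Mast 4) = (13−22)² + (21−15)² = 81 + 36 = 117
d²(u, Mast 5) = (13−2)² + (21−12)² = 121 + 81 = 202
d²(u, Mast 6) = (13−17)² + (21−11)² = 16 + 100 = 116
d²(u, Mast 7) = (13−5)² + (21−18)² = 64 + 9 = 73
Sorted ascending: Mast 7, Mast 6, Mast 4, Mast 5, … — the third-nearest is Mast 4.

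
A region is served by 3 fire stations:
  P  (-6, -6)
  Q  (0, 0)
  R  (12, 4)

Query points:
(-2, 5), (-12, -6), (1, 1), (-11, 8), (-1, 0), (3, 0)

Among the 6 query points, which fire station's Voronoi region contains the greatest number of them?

Q

(-2, 5) — d² to each: P:137, Q:29, R:197 → nearest is Q
(-12, -6) — d² to each: P:36, Q:180, R:676 → nearest is P
(1, 1) — d² to each: P:98, Q:2, R:130 → nearest is Q
(-11, 8) — d² to each: P:221, Q:185, R:545 → nearest is Q
(-1, 0) — d² to each: P:61, Q:1, R:185 → nearest is Q
(3, 0) — d² to each: P:117, Q:9, R:97 → nearest is Q
Tally — P:1, Q:5. Q captures the most (5).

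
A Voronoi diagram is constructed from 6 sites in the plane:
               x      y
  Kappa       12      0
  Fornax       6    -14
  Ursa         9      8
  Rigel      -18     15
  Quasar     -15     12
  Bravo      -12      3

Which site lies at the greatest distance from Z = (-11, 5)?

Squared Euclidean distances:
d²(Z, Kappa) = (-11−12)² + (5−0)² = 529 + 25 = 554
d²(Z, Fornax) = (-11−6)² + (5−(-14))² = 289 + 361 = 650
d²(Z, Ursa) = (-11−9)² + (5−8)² = 400 + 9 = 409
d²(Z, Rigel) = (-11−(-18))² + (5−15)² = 49 + 100 = 149
d²(Z, Quasar) = (-11−(-15))² + (5−12)² = 16 + 49 = 65
d²(Z, Bravo) = (-11−(-12))² + (5−3)² = 1 + 4 = 5
The largest is to Fornax.

Fornax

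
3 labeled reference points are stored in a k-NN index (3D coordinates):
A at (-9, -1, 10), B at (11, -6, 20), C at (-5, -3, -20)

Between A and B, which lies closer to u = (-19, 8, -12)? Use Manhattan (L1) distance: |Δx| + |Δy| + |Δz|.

d(u,A) = |-19−(-9)| + |8−(-1)| + |-12−10| = 10 + 9 + 22 = 41
d(u,B) = |-19−11| + |8−(-6)| + |-12−20| = 30 + 14 + 32 = 76
41 < 76, so A is closer.

A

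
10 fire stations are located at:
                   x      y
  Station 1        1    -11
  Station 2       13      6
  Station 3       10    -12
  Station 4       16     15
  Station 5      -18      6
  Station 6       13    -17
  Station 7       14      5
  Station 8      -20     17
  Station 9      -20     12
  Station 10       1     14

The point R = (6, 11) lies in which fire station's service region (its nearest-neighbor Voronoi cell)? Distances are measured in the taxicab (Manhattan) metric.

d(R, Station 1) = |6−1| + |11−(-11)| = 5 + 22 = 27
d(R, Station 2) = |6−13| + |11−6| = 7 + 5 = 12
d(R, Station 3) = |6−10| + |11−(-12)| = 4 + 23 = 27
d(R, Station 4) = |6−16| + |11−15| = 10 + 4 = 14
d(R, Station 5) = |6−(-18)| + |11−6| = 24 + 5 = 29
d(R, Station 6) = |6−13| + |11−(-17)| = 7 + 28 = 35
d(R, Station 7) = |6−14| + |11−5| = 8 + 6 = 14
d(R, Station 8) = |6−(-20)| + |11−17| = 26 + 6 = 32
d(R, Station 9) = |6−(-20)| + |11−12| = 26 + 1 = 27
d(R, Station 10) = |6−1| + |11−14| = 5 + 3 = 8
Station 10 is nearest.

Station 10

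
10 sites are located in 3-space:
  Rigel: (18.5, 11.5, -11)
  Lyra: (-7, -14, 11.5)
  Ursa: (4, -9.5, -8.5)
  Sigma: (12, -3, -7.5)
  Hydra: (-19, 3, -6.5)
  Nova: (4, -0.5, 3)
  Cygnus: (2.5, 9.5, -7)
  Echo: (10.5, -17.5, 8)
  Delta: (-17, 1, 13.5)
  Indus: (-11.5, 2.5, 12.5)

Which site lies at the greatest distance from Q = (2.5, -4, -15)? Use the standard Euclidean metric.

Compare squared distances (the ordering matches that of the actual distances):
d²(Q, Rigel) = 256 + 240.25 + 16 = 512.25
d²(Q, Lyra) = 90.25 + 100 + 702.25 = 892.5
d²(Q, Ursa) = 2.25 + 30.25 + 42.25 = 74.75
d²(Q, Sigma) = 90.25 + 1 + 56.25 = 147.5
d²(Q, Hydra) = 462.25 + 49 + 72.25 = 583.5
d²(Q, Nova) = 2.25 + 12.25 + 324 = 338.5
d²(Q, Cygnus) = 0 + 182.25 + 64 = 246.25
d²(Q, Echo) = 64 + 182.25 + 529 = 775.25
d²(Q, Delta) = 380.25 + 25 + 812.25 = 1217.5
d²(Q, Indus) = 196 + 42.25 + 756.25 = 994.5
The largest is to Delta.

Delta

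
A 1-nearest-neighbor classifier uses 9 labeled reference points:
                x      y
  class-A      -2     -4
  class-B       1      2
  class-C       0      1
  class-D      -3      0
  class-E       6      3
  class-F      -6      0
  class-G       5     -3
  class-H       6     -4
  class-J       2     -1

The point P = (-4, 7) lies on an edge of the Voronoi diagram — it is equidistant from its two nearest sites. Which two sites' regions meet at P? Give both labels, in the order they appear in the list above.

Squared distances from P to each site:
d²(P, class-A) = 4 + 121 = 125
d²(P, class-B) = 25 + 25 = 50
d²(P, class-C) = 16 + 36 = 52
d²(P, class-D) = 1 + 49 = 50
d²(P, class-E) = 100 + 16 = 116
d²(P, class-F) = 4 + 49 = 53
d²(P, class-G) = 81 + 100 = 181
d²(P, class-H) = 100 + 121 = 221
d²(P, class-J) = 36 + 64 = 100
P is equidistant from class-B and class-D (both at squared distance 50), and every other site is strictly farther — so P lies on the class-B–class-D Voronoi edge.

class-B and class-D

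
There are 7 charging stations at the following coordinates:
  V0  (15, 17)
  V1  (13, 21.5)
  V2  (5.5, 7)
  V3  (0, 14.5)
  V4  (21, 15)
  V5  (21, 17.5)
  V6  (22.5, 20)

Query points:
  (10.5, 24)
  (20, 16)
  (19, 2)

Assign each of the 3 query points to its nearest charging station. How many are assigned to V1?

(10.5, 24) — d² to each: V0:69.25, V1:12.5, V2:314, V3:200.5, V4:191.25, V5:152.5, V6:160 → nearest is V1
(20, 16) — d² to each: V0:26, V1:79.25, V2:291.25, V3:402.25, V4:2, V5:3.25, V6:22.25 → nearest is V4
(19, 2) — d² to each: V0:241, V1:416.25, V2:207.25, V3:517.25, V4:173, V5:244.25, V6:336.25 → nearest is V4
1 of the 3 points has V1 as nearest.

1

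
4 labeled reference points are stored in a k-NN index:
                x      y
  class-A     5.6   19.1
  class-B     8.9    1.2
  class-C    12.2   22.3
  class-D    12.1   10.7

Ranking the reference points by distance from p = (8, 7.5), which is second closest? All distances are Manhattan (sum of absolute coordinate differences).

class-D

d(p, class-A) = |8−5.6| + |7.5−19.1| = 2.4 + 11.6 = 14
d(p, class-B) = |8−8.9| + |7.5−1.2| = 0.9 + 6.3 = 7.2
d(p, class-C) = |8−12.2| + |7.5−22.3| = 4.2 + 14.8 = 19
d(p, class-D) = |8−12.1| + |7.5−10.7| = 4.1 + 3.2 = 7.3
Sorted ascending: class-B, class-D, class-A, … — the second-nearest is class-D.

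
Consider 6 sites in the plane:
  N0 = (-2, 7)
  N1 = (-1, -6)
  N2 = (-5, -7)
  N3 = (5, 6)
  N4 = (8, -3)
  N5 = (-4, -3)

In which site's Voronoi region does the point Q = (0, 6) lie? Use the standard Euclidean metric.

N0

Since √ is increasing, it suffices to compare squared distances:
|QN0|² = (0−(-2))² + (6−7)² = 4 + 1 = 5
|QN1|² = (0−(-1))² + (6−(-6))² = 1 + 144 = 145
|QN2|² = (0−(-5))² + (6−(-7))² = 25 + 169 = 194
|QN3|² = (0−5)² + (6−6)² = 25 + 0 = 25
|QN4|² = (0−8)² + (6−(-3))² = 64 + 81 = 145
|QN5|² = (0−(-4))² + (6−(-3))² = 16 + 81 = 97
N0 is nearest.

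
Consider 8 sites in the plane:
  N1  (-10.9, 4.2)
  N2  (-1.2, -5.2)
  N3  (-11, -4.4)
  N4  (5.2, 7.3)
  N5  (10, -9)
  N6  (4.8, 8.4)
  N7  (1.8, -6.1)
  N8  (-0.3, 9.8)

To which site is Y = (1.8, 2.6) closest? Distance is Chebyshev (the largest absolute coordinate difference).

N4

d(Y,N1) = max(12.7, 1.6) = 12.7
d(Y,N2) = max(3, 7.8) = 7.8
d(Y,N3) = max(12.8, 7) = 12.8
d(Y,N4) = max(3.4, 4.7) = 4.7
d(Y,N5) = max(8.2, 11.6) = 11.6
d(Y,N6) = max(3, 5.8) = 5.8
d(Y,N7) = max(0, 8.7) = 8.7
d(Y,N8) = max(2.1, 7.2) = 7.2
N4 is nearest.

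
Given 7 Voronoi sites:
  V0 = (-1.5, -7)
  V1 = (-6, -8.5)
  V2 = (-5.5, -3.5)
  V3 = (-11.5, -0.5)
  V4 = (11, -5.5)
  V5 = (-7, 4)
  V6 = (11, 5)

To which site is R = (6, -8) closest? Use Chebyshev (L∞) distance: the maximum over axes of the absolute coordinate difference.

V4

d(R,V0) = max(7.5, 1) = 7.5
d(R,V1) = max(12, 0.5) = 12
d(R,V2) = max(11.5, 4.5) = 11.5
d(R,V3) = max(17.5, 7.5) = 17.5
d(R,V4) = max(5, 2.5) = 5
d(R,V5) = max(13, 12) = 13
d(R,V6) = max(5, 13) = 13
The smallest is to V4, so R lies in the Voronoi region of V4.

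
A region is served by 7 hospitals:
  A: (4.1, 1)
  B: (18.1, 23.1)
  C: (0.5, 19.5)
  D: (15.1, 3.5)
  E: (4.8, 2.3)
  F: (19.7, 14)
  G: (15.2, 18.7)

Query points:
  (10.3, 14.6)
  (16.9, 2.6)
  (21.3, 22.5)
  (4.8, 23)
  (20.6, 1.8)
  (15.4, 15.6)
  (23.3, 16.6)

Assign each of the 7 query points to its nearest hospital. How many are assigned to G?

2

(10.3, 14.6) — d² to each: A:223.4, B:133.09, C:120.05, D:146.25, E:181.54, F:88.72, G:40.82 → nearest is G
(16.9, 2.6) — d² to each: A:166.4, B:421.69, C:554.57, D:4.05, E:146.5, F:137.8, G:262.1 → nearest is D
(21.3, 22.5) — d² to each: A:758.09, B:10.6, C:441.64, D:399.44, E:680.29, F:74.81, G:51.65 → nearest is B
(4.8, 23) — d² to each: A:484.49, B:176.9, C:30.74, D:486.34, E:428.49, F:303.01, G:126.65 → nearest is C
(20.6, 1.8) — d² to each: A:272.89, B:459.94, C:717.3, D:33.14, E:249.89, F:149.65, G:314.77 → nearest is D
(15.4, 15.6) — d² to each: A:340.85, B:63.54, C:237.22, D:146.5, E:289.25, F:21.05, G:9.65 → nearest is G
(23.3, 16.6) — d² to each: A:612, B:69.29, C:528.25, D:238.85, E:546.74, F:19.72, G:70.02 → nearest is F
2 of the 7 points have G as nearest.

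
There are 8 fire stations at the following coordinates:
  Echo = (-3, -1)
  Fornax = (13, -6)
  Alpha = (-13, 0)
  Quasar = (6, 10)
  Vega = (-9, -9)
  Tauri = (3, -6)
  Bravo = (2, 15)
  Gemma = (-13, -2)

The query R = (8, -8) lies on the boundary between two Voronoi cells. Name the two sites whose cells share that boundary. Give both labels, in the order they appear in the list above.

Fornax and Tauri

Squared distances from R to each site:
d²(R, Echo) = (8−(-3))² + (-8−(-1))² = 121 + 49 = 170
d²(R, Fornax) = (8−13)² + (-8−(-6))² = 25 + 4 = 29
d²(R, Alpha) = (8−(-13))² + (-8−0)² = 441 + 64 = 505
d²(R, Quasar) = (8−6)² + (-8−10)² = 4 + 324 = 328
d²(R, Vega) = (8−(-9))² + (-8−(-9))² = 289 + 1 = 290
d²(R, Tauri) = (8−3)² + (-8−(-6))² = 25 + 4 = 29
d²(R, Bravo) = (8−2)² + (-8−15)² = 36 + 529 = 565
d²(R, Gemma) = (8−(-13))² + (-8−(-2))² = 441 + 36 = 477
R is equidistant from Fornax and Tauri (both at squared distance 29), and every other site is strictly farther — so R lies on the Fornax–Tauri Voronoi edge.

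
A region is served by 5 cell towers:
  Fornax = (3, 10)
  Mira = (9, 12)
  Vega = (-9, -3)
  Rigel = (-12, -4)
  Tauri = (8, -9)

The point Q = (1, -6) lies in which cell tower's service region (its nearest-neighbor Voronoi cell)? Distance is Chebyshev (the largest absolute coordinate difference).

d(Q, Fornax) = max(2, 16) = 16
d(Q, Mira) = max(8, 18) = 18
d(Q, Vega) = max(10, 3) = 10
d(Q, Rigel) = max(13, 2) = 13
d(Q, Tauri) = max(7, 3) = 7
The smallest is to Tauri, so Q lies in the Voronoi region of Tauri.

Tauri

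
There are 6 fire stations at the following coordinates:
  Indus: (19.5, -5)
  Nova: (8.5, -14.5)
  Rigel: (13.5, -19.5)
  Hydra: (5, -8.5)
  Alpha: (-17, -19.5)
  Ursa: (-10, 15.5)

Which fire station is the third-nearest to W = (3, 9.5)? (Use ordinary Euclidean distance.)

Squared Euclidean distances:
d²(W, Indus) = (3−19.5)² + (9.5−(-5))² = 272.25 + 210.25 = 482.5
d²(W, Nova) = (3−8.5)² + (9.5−(-14.5))² = 30.25 + 576 = 606.25
d²(W, Rigel) = (3−13.5)² + (9.5−(-19.5))² = 110.25 + 841 = 951.25
d²(W, Hydra) = (3−5)² + (9.5−(-8.5))² = 4 + 324 = 328
d²(W, Alpha) = (3−(-17))² + (9.5−(-19.5))² = 400 + 841 = 1241
d²(W, Ursa) = (3−(-10))² + (9.5−15.5)² = 169 + 36 = 205
Sorted ascending: Ursa, Hydra, Indus, Nova, … — the third-nearest is Indus.

Indus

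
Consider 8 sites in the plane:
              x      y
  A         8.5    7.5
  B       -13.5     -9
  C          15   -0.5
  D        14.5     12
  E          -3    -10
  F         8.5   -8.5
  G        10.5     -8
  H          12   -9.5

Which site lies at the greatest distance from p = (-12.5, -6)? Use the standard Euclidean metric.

Compare squared distances (the ordering matches that of the actual distances):
|pA|² = 441 + 182.25 = 623.25
|pB|² = 1 + 9 = 10
|pC|² = 756.25 + 30.25 = 786.5
|pD|² = 729 + 324 = 1053
|pE|² = 90.25 + 16 = 106.25
|pF|² = 441 + 6.25 = 447.25
|pG|² = 529 + 4 = 533
|pH|² = 600.25 + 12.25 = 612.5
The largest is to D.

D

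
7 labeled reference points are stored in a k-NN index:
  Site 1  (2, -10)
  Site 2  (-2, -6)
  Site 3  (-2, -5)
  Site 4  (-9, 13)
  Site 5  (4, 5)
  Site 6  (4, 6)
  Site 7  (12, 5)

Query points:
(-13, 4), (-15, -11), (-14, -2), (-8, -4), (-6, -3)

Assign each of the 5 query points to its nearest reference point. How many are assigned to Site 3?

3

(-13, 4) — d² to each: Site 1:421, Site 2:221, Site 3:202, Site 4:97, Site 5:290, Site 6:293, Site 7:626 → nearest is Site 4
(-15, -11) — d² to each: Site 1:290, Site 2:194, Site 3:205, Site 4:612, Site 5:617, Site 6:650, Site 7:985 → nearest is Site 2
(-14, -2) — d² to each: Site 1:320, Site 2:160, Site 3:153, Site 4:250, Site 5:373, Site 6:388, Site 7:725 → nearest is Site 3
(-8, -4) — d² to each: Site 1:136, Site 2:40, Site 3:37, Site 4:290, Site 5:225, Site 6:244, Site 7:481 → nearest is Site 3
(-6, -3) — d² to each: Site 1:113, Site 2:25, Site 3:20, Site 4:265, Site 5:164, Site 6:181, Site 7:388 → nearest is Site 3
3 of the 5 points have Site 3 as nearest.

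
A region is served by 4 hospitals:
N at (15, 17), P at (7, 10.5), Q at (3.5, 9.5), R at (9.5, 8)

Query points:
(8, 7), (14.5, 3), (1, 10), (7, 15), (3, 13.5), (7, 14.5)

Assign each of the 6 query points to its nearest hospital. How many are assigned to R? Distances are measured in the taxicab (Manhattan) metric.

2

(8, 7) — d to each: N:17, P:4.5, Q:7, R:2.5 → nearest is R
(14.5, 3) — d to each: N:14.5, P:15, Q:17.5, R:10 → nearest is R
(1, 10) — d to each: N:21, P:6.5, Q:3, R:10.5 → nearest is Q
(7, 15) — d to each: N:10, P:4.5, Q:9, R:9.5 → nearest is P
(3, 13.5) — d to each: N:15.5, P:7, Q:4.5, R:12 → nearest is Q
(7, 14.5) — d to each: N:10.5, P:4, Q:8.5, R:9 → nearest is P
2 of the 6 points have R as nearest.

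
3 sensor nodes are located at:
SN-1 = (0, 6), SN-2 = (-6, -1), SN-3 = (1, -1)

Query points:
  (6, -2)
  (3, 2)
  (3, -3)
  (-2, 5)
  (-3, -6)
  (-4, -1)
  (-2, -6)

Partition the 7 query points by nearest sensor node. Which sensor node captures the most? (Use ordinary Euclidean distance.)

SN-3

(6, -2) — d² to each: SN-1:100, SN-2:145, SN-3:26 → nearest is SN-3
(3, 2) — d² to each: SN-1:25, SN-2:90, SN-3:13 → nearest is SN-3
(3, -3) — d² to each: SN-1:90, SN-2:85, SN-3:8 → nearest is SN-3
(-2, 5) — d² to each: SN-1:5, SN-2:52, SN-3:45 → nearest is SN-1
(-3, -6) — d² to each: SN-1:153, SN-2:34, SN-3:41 → nearest is SN-2
(-4, -1) — d² to each: SN-1:65, SN-2:4, SN-3:25 → nearest is SN-2
(-2, -6) — d² to each: SN-1:148, SN-2:41, SN-3:34 → nearest is SN-3
Tally — SN-1:1, SN-2:2, SN-3:4. SN-3 captures the most (4).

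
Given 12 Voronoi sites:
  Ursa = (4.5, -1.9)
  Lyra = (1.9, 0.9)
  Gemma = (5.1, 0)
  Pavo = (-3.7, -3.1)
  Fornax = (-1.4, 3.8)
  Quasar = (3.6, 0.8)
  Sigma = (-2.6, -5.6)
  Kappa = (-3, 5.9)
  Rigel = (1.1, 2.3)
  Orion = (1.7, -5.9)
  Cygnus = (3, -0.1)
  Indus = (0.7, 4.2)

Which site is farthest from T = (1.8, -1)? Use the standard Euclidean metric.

Since √ is increasing, it suffices to compare squared distances:
d²(T, Ursa) = (1.8−4.5)² + (-1−(-1.9))² = 7.29 + 0.81 = 8.1
d²(T, Lyra) = (1.8−1.9)² + (-1−0.9)² = 0.01 + 3.61 = 3.62
d²(T, Gemma) = (1.8−5.1)² + (-1−0)² = 10.89 + 1 = 11.89
d²(T, Pavo) = (1.8−(-3.7))² + (-1−(-3.1))² = 30.25 + 4.41 = 34.66
d²(T, Fornax) = (1.8−(-1.4))² + (-1−3.8)² = 10.24 + 23.04 = 33.28
d²(T, Quasar) = (1.8−3.6)² + (-1−0.8)² = 3.24 + 3.24 = 6.48
d²(T, Sigma) = (1.8−(-2.6))² + (-1−(-5.6))² = 19.36 + 21.16 = 40.52
d²(T, Kappa) = (1.8−(-3))² + (-1−5.9)² = 23.04 + 47.61 = 70.65
d²(T, Rigel) = (1.8−1.1)² + (-1−2.3)² = 0.49 + 10.89 = 11.38
d²(T, Orion) = (1.8−1.7)² + (-1−(-5.9))² = 0.01 + 24.01 = 24.02
d²(T, Cygnus) = (1.8−3)² + (-1−(-0.1))² = 1.44 + 0.81 = 2.25
d²(T, Indus) = (1.8−0.7)² + (-1−4.2)² = 1.21 + 27.04 = 28.25
The largest is to Kappa.

Kappa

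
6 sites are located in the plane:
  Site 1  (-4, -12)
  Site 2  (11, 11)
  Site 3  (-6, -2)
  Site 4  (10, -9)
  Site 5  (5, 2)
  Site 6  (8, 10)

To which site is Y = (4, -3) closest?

Site 5

Compare squared distances (the ordering matches that of the actual distances):
d²(Y, Site 1) = (4−(-4))² + (-3−(-12))² = 64 + 81 = 145
d²(Y, Site 2) = (4−11)² + (-3−11)² = 49 + 196 = 245
d²(Y, Site 3) = (4−(-6))² + (-3−(-2))² = 100 + 1 = 101
d²(Y, Site 4) = (4−10)² + (-3−(-9))² = 36 + 36 = 72
d²(Y, Site 5) = (4−5)² + (-3−2)² = 1 + 25 = 26
d²(Y, Site 6) = (4−8)² + (-3−10)² = 16 + 169 = 185
Minimum is at Site 5.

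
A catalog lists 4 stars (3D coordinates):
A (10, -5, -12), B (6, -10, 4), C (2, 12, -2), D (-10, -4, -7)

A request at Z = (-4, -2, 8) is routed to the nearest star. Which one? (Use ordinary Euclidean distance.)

B

Since √ is increasing, it suffices to compare squared distances:
|ZA|² = (-4−10)² + (-2−(-5))² + (8−(-12))² = 196 + 9 + 400 = 605
|ZB|² = (-4−6)² + (-2−(-10))² + (8−4)² = 100 + 64 + 16 = 180
|ZC|² = (-4−2)² + (-2−12)² + (8−(-2))² = 36 + 196 + 100 = 332
|ZD|² = (-4−(-10))² + (-2−(-4))² + (8−(-7))² = 36 + 4 + 225 = 265
Minimum is at B.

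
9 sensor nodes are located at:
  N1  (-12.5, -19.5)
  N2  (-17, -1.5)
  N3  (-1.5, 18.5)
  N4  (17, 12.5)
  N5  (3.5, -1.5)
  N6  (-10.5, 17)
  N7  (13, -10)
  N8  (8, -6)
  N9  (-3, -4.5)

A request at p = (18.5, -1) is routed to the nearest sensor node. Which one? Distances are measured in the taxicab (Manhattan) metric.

N7

d(p,N1) = 31 + 18.5 = 49.5
d(p,N2) = 35.5 + 0.5 = 36
d(p,N3) = 20 + 19.5 = 39.5
d(p,N4) = 1.5 + 13.5 = 15
d(p,N5) = 15 + 0.5 = 15.5
d(p,N6) = 29 + 18 = 47
d(p,N7) = 5.5 + 9 = 14.5
d(p,N8) = 10.5 + 5 = 15.5
d(p,N9) = 21.5 + 3.5 = 25
The smallest is to N7, so p lies in the Voronoi region of N7.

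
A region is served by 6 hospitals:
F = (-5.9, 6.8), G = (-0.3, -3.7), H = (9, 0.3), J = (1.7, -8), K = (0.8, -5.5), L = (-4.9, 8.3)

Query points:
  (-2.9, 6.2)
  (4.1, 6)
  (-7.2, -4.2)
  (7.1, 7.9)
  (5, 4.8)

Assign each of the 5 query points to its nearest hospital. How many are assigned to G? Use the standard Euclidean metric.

1

(-2.9, 6.2) — d² to each: F:9.36, G:104.77, H:176.42, J:222.8, K:150.58, L:8.41 → nearest is L
(4.1, 6) — d² to each: F:100.64, G:113.45, H:56.5, J:201.76, K:143.14, L:86.29 → nearest is H
(-7.2, -4.2) — d² to each: F:122.69, G:47.86, H:282.69, J:93.65, K:65.69, L:161.54 → nearest is G
(7.1, 7.9) — d² to each: F:170.21, G:189.32, H:61.37, J:281.97, K:219.25, L:144.16 → nearest is H
(5, 4.8) — d² to each: F:122.81, G:100.34, H:36.25, J:174.73, K:123.73, L:110.26 → nearest is H
1 of the 5 points has G as nearest.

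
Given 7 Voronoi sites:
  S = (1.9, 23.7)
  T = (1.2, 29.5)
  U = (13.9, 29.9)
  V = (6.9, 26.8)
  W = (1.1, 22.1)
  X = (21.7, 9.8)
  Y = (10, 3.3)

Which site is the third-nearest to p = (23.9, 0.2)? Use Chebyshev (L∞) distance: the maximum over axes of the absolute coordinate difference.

W

d(p,S) = max(22, 23.5) = 23.5
d(p,T) = max(22.7, 29.3) = 29.3
d(p,U) = max(10, 29.7) = 29.7
d(p,V) = max(17, 26.6) = 26.6
d(p,W) = max(22.8, 21.9) = 22.8
d(p,X) = max(2.2, 9.6) = 9.6
d(p,Y) = max(13.9, 3.1) = 13.9
Sorted ascending: X, Y, W, S, … — the third-nearest is W.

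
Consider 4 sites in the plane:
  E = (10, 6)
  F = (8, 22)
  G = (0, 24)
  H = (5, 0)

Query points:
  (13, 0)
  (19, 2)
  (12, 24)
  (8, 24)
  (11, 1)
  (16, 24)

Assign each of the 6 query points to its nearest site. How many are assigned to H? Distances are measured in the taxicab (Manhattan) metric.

1

(13, 0) — d to each: E:9, F:27, G:37, H:8 → nearest is H
(19, 2) — d to each: E:13, F:31, G:41, H:16 → nearest is E
(12, 24) — d to each: E:20, F:6, G:12, H:31 → nearest is F
(8, 24) — d to each: E:20, F:2, G:8, H:27 → nearest is F
(11, 1) — d to each: E:6, F:24, G:34, H:7 → nearest is E
(16, 24) — d to each: E:24, F:10, G:16, H:35 → nearest is F
1 of the 6 points has H as nearest.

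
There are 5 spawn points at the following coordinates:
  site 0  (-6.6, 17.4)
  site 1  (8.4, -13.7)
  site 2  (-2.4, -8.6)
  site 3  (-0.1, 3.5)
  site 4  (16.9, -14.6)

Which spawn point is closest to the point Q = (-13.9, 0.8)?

Squared Euclidean distances:
d²(Q, site 0) = (-13.9−(-6.6))² + (0.8−17.4)² = 53.29 + 275.56 = 328.85
d²(Q, site 1) = (-13.9−8.4)² + (0.8−(-13.7))² = 497.29 + 210.25 = 707.54
d²(Q, site 2) = (-13.9−(-2.4))² + (0.8−(-8.6))² = 132.25 + 88.36 = 220.61
d²(Q, site 3) = (-13.9−(-0.1))² + (0.8−3.5)² = 190.44 + 7.29 = 197.73
d²(Q, site 4) = (-13.9−16.9)² + (0.8−(-14.6))² = 948.64 + 237.16 = 1185.8
The smallest is to site 3, so Q lies in the Voronoi region of site 3.

site 3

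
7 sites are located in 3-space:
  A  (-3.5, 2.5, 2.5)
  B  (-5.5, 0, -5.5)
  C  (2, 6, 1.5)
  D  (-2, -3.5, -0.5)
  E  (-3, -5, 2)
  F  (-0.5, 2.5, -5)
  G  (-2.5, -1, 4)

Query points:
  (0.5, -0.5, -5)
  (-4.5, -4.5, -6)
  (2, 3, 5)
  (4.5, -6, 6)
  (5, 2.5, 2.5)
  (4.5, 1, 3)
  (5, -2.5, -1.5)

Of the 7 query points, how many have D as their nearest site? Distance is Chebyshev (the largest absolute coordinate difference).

(0.5, -0.5, -5) — d to each: A:7.5, B:6, C:6.5, D:4.5, E:7, F:3, G:9 → nearest is F
(-4.5, -4.5, -6) — d to each: A:8.5, B:4.5, C:10.5, D:5.5, E:8, F:7, G:10 → nearest is B
(2, 3, 5) — d to each: A:5.5, B:10.5, C:3.5, D:6.5, E:8, F:10, G:4.5 → nearest is C
(4.5, -6, 6) — d to each: A:8.5, B:11.5, C:12, D:6.5, E:7.5, F:11, G:7 → nearest is D
(5, 2.5, 2.5) — d to each: A:8.5, B:10.5, C:3.5, D:7, E:8, F:7.5, G:7.5 → nearest is C
(4.5, 1, 3) — d to each: A:8, B:10, C:5, D:6.5, E:7.5, F:8, G:7 → nearest is C
(5, -2.5, -1.5) — d to each: A:8.5, B:10.5, C:8.5, D:7, E:8, F:5.5, G:7.5 → nearest is F
1 of the 7 points has D as nearest.

1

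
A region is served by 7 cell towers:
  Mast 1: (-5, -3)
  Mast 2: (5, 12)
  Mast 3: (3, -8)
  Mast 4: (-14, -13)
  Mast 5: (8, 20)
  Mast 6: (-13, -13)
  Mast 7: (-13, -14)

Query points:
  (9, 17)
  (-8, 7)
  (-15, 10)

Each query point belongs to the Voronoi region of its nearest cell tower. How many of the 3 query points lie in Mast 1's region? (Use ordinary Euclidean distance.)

2

(9, 17) — d² to each: Mast 1:596, Mast 2:41, Mast 3:661, Mast 4:1429, Mast 5:10, Mast 6:1384, Mast 7:1445 → nearest is Mast 5
(-8, 7) — d² to each: Mast 1:109, Mast 2:194, Mast 3:346, Mast 4:436, Mast 5:425, Mast 6:425, Mast 7:466 → nearest is Mast 1
(-15, 10) — d² to each: Mast 1:269, Mast 2:404, Mast 3:648, Mast 4:530, Mast 5:629, Mast 6:533, Mast 7:580 → nearest is Mast 1
2 of the 3 points have Mast 1 as nearest.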